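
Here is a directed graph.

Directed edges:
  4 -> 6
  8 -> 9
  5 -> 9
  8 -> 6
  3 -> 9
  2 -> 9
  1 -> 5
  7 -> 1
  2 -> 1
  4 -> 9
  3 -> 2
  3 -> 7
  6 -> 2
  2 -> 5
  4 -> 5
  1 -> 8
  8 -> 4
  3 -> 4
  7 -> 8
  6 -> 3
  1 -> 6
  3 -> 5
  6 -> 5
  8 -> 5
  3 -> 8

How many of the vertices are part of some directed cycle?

A vertex is on a directed cycle iff it belongs to a strongly connected component of size ≥ 2 (or has a self-loop).
The vertices on cycles are {1, 2, 3, 4, 6, 7, 8} — 7 in total.

7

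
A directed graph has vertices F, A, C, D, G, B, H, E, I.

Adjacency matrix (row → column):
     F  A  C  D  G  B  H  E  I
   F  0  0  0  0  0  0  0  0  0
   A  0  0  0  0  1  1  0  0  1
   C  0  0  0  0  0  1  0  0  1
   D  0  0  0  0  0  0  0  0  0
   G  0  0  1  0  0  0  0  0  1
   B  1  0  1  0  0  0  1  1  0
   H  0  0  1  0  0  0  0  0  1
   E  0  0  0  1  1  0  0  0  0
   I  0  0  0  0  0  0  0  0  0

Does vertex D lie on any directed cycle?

D lies on a cycle iff there is a path from D back to itself.
Exploring from D, it never reaches itself; equivalently, its strongly connected component is a singleton.

No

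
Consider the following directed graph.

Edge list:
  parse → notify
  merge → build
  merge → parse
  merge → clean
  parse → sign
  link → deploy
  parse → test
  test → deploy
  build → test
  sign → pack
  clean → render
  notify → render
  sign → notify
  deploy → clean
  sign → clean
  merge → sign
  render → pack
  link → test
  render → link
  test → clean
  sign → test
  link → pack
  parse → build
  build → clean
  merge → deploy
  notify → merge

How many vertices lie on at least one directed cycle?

9

A vertex is on a directed cycle iff it belongs to a strongly connected component of size ≥ 2 (or has a self-loop).
The vertices on cycles are {link, sign, test, clean, merge, parse, deploy, notify, render} — 9 in total.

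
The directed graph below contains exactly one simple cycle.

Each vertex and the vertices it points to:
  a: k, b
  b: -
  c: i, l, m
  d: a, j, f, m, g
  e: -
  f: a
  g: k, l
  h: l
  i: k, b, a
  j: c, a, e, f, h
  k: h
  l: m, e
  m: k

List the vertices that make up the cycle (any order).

DFS with gray/black marking from h:
h gray
  l gray
    m gray
      k gray
        k→h: h is gray → back edge
Back edge closes the cycle h → l → m → k → h; its vertices are {h, k, l, m}.

h, k, l, m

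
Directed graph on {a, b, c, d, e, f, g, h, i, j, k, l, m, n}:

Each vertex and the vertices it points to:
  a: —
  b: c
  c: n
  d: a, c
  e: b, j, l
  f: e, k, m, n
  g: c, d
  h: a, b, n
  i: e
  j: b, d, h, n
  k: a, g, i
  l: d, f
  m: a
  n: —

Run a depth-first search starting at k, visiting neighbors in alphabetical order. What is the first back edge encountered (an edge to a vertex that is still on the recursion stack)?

f->e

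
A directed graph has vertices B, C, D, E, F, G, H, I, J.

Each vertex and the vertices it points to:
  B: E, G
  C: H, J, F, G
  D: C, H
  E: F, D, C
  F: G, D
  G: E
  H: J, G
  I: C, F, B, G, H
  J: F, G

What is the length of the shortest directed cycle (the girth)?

3

For each vertex v, BFS finds the shortest path from v back to v.
The shortest such closed walk is E → C → G → E, length 3.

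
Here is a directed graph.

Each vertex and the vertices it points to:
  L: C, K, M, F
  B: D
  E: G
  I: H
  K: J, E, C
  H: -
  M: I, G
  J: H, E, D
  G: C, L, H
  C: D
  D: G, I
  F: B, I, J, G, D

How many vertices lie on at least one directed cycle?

10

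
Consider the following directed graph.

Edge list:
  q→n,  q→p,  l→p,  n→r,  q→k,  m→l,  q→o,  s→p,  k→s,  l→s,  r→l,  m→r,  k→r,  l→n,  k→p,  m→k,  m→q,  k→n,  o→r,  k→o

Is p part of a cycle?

p lies on a cycle iff there is a path from p back to itself.
Exploring from p, it never reaches itself; equivalently, its strongly connected component is a singleton.

No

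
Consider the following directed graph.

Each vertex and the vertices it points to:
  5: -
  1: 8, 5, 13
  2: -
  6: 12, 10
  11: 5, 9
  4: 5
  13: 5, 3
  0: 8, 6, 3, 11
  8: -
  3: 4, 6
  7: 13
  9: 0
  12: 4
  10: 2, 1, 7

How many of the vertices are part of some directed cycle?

A vertex is on a directed cycle iff it belongs to a strongly connected component of size ≥ 2 (or has a self-loop).
The vertices on cycles are {0, 1, 3, 6, 7, 9, 10, 11, 13} — 9 in total.

9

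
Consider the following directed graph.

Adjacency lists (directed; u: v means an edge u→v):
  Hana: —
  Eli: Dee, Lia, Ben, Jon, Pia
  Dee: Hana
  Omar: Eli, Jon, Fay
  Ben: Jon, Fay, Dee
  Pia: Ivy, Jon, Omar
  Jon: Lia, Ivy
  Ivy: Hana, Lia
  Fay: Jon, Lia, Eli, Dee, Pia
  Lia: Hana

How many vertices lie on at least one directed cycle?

5

A vertex is on a directed cycle iff it belongs to a strongly connected component of size ≥ 2 (or has a self-loop).
The vertices on cycles are {Ben, Eli, Fay, Pia, Omar} — 5 in total.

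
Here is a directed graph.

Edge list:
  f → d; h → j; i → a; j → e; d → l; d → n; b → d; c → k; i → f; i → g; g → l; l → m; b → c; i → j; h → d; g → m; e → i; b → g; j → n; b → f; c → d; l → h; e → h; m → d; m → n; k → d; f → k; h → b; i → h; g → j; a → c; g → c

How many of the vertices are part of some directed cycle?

A vertex is on a directed cycle iff it belongs to a strongly connected component of size ≥ 2 (or has a self-loop).
The vertices on cycles are {a, b, c, d, e, f, g, h, i, j, k, l, m} — 13 in total.

13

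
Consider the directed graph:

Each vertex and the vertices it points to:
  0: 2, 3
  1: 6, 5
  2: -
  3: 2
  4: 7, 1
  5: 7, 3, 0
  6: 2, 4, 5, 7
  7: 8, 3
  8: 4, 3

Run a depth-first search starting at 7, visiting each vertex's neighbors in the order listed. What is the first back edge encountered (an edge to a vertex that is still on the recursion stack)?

DFS from 7 (visiting each vertex's neighbors in the order listed); mark gray on enter, black on exit:
7 gray
  8 gray
    4 gray
      4→7: 7 is gray → back edge
First back edge: 4 → 7.

4->7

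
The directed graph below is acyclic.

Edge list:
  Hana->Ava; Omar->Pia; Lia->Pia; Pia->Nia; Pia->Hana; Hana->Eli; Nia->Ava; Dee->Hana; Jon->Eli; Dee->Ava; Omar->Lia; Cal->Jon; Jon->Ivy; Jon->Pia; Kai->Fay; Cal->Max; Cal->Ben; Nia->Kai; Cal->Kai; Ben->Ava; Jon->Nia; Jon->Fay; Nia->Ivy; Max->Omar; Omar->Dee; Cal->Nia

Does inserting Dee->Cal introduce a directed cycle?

Yes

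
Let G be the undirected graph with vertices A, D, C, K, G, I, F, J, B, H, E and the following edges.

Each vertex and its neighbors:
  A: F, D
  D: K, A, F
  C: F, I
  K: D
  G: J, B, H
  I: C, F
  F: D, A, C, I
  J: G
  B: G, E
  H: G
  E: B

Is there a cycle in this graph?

Yes

DFS, tracking each vertex's parent; an edge to a visited non-parent vertex closes a cycle.
Start from G:
visit G (parent –)
  visit J (parent G)
    J–G: parent, skip
  visit B (parent G)
    B–G: parent, skip
    visit E (parent B)
      E–B: parent, skip
  visit H (parent G)
    H–G: parent, skip
visit A (parent –)
  visit F (parent A)
    visit D (parent F)
      visit K (parent D)
        K–D: parent, skip
      D–A: A visited and ≠ parent → cycle
Cycle: A – F – D – A.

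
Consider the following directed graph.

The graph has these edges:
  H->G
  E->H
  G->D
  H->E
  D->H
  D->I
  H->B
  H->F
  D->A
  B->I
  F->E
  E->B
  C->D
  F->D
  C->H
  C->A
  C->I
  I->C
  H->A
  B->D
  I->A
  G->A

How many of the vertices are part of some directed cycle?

8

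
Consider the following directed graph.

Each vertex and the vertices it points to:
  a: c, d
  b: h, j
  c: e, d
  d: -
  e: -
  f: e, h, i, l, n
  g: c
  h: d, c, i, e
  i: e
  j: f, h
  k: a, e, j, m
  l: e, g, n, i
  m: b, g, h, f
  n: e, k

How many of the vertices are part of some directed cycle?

A vertex is on a directed cycle iff it belongs to a strongly connected component of size ≥ 2 (or has a self-loop).
The vertices on cycles are {b, f, j, k, l, m, n} — 7 in total.

7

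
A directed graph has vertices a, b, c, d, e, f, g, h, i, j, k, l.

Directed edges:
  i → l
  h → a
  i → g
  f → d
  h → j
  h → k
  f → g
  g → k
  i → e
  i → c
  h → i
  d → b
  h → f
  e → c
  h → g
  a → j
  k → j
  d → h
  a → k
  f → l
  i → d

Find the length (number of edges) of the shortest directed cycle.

For each vertex v, BFS finds the shortest path from v back to v.
The shortest such closed walk is h → i → d → h, length 3.

3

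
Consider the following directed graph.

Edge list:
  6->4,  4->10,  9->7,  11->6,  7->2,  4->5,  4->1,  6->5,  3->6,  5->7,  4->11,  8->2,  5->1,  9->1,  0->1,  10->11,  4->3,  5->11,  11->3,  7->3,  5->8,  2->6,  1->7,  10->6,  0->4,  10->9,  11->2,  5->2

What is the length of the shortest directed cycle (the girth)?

3

For each vertex v, BFS finds the shortest path from v back to v.
The shortest such closed walk is 4 → 3 → 6 → 4, length 3.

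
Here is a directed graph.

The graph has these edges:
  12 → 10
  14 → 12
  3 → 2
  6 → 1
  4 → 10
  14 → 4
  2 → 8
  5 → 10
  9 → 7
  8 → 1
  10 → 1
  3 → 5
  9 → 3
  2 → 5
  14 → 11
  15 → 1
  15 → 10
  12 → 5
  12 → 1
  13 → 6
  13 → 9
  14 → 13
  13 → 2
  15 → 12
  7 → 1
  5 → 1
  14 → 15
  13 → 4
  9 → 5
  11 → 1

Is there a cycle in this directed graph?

DFS with white/gray/black marking, starting from 8:
8 gray
  1 gray
  1 black
8 black
2 gray
  2→8: 8 black — skip
  5 gray
    5→1: 1 black — skip
    10 gray
      10→1: 1 black — skip
    10 black
  5 black
2 black
3 gray
  3→2: 2 black — skip
  3→5: 5 black — skip
3 black
4 gray
  4→10: 10 black — skip
4 black
6 gray
  6→1: 1 black — skip
6 black
7 gray
  7→1: 1 black — skip
7 black
9 gray
  9→7: 7 black — skip
  9→3: 3 black — skip
  9→5: 5 black — skip
9 black
11 gray
  11→1: 1 black — skip
11 black
12 gray
  12→10: 10 black — skip
  12→5: 5 black — skip
  12→1: 1 black — skip
12 black
13 gray
  13→9: 9 black — skip
  13→4: 4 black — skip
  13→6: 6 black — skip
  13→2: 2 black — skip
13 black
14 gray
  14→4: 4 black — skip
  14→13: 13 black — skip
  14→11: 11 black — skip
  15 gray
    15→12: 12 black — skip
    15→1: 1 black — skip
    15→10: 10 black — skip
  15 black
  14→12: 12 black — skip
14 black
Every edge goes to a white or black vertex — no back edge, so the graph is acyclic.

No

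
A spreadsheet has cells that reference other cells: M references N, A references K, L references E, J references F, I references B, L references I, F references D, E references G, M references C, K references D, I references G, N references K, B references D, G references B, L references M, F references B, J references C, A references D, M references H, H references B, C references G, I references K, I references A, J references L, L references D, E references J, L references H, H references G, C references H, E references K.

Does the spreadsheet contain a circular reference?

DFS with white/gray/black marking, starting from F:
F gray
  D gray
  D black
  B gray
    B→D: D black — skip
  B black
F black
G gray
  G→B: B black — skip
G black
I gray
  K gray
    K→D: D black — skip
  K black
  I→B: B black — skip
  A gray
    A→D: D black — skip
    A→K: K black — skip
  A black
  I→G: G black — skip
I black
M gray
  N gray
    N→K: K black — skip
  N black
  C gray
    C→G: G black — skip
    H gray
      H→G: G black — skip
      H→B: B black — skip
    H black
  C black
  M→H: H black — skip
M black
L gray
  L→H: H black — skip
  L→M: M black — skip
  L→I: I black — skip
  E gray
    J gray
      J→F: F black — skip
      J→L: L is gray → back edge
Back edge found, so a cycle exists: L → E → J → L.

Yes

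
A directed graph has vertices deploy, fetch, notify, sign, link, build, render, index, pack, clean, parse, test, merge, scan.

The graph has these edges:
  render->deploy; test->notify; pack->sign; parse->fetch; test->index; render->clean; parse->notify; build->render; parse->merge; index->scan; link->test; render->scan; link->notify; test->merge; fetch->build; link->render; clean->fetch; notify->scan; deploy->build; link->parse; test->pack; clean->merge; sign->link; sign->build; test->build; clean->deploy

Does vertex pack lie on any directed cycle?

pack is on a cycle iff pack can reach itself via ≥1 edge.
pack → sign → link → test → pack — yes.

Yes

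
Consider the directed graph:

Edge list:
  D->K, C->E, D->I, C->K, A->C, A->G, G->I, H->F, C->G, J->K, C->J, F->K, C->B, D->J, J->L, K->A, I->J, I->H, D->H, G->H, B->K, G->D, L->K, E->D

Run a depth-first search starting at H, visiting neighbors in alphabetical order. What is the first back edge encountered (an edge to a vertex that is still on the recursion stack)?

B->K

DFS from H (visiting neighbors in alphabetical order); mark gray on enter, black on exit:
H gray
  F gray
    K gray
      A gray
        C gray
          B gray
            B→K: K is gray → back edge
First back edge: B → K.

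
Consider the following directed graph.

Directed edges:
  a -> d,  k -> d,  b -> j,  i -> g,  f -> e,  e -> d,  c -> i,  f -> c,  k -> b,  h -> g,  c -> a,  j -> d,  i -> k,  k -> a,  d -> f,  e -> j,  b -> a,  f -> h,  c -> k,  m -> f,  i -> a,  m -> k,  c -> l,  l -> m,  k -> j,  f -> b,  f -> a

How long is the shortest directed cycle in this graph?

3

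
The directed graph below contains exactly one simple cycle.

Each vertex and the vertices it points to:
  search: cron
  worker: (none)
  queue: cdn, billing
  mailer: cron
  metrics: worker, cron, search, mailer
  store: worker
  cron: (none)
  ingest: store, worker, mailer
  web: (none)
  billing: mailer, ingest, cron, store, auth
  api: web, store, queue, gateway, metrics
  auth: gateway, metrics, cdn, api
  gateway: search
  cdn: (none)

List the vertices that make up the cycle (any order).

api, auth, queue, billing

DFS with gray/black marking from auth:
auth gray
  gateway gray
    search gray
      cron gray
      cron black
    search black
  gateway black
  metrics gray
    worker gray
    worker black
    metrics→cron: cron black — skip
    metrics→search: search black — skip
    mailer gray
      mailer→cron: cron black — skip
    mailer black
  metrics black
  cdn gray
  cdn black
  api gray
    web gray
    web black
    store gray
      store→worker: worker black — skip
    store black
    queue gray
      queue→cdn: cdn black — skip
      billing gray
        billing→mailer: mailer black — skip
        ingest gray
          ingest→store: store black — skip
          ingest→worker: worker black — skip
          ingest→mailer: mailer black — skip
        ingest black
        billing→cron: cron black — skip
        billing→store: store black — skip
        billing→auth: auth is gray → back edge
Back edge closes the cycle auth → api → queue → billing → auth; its vertices are {api, auth, queue, billing}.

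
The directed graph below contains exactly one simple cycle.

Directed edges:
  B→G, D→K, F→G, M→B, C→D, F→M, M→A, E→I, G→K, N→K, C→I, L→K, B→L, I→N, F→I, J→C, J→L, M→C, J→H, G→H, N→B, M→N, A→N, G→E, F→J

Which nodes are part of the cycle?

B, E, G, I, N

DFS with gray/black marking from B:
B gray
  G gray
    H gray
    H black
    K gray
    K black
    E gray
      I gray
        N gray
          N→K: K black — skip
          N→B: B is gray → back edge
Back edge closes the cycle B → G → E → I → N → B; its vertices are {B, E, G, I, N}.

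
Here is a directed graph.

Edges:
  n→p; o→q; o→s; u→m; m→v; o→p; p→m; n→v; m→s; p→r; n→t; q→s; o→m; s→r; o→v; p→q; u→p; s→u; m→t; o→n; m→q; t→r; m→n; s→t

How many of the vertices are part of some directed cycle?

A vertex is on a directed cycle iff it belongs to a strongly connected component of size ≥ 2 (or has a self-loop).
The vertices on cycles are {m, n, p, q, s, u} — 6 in total.

6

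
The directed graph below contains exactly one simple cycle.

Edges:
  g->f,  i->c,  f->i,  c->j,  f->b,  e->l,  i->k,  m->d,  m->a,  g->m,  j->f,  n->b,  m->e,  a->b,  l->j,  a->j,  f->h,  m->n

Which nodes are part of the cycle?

DFS with gray/black marking from f:
f gray
  i gray
    c gray
      j gray
        j→f: f is gray → back edge
Back edge closes the cycle f → i → c → j → f; its vertices are {c, f, i, j}.

c, f, i, j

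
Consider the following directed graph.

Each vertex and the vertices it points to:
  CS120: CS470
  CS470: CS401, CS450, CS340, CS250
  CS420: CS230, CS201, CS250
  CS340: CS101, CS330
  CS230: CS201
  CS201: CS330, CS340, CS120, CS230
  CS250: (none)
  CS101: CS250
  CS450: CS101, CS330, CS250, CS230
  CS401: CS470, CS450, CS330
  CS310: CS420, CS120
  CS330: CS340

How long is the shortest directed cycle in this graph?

2

For each vertex v, BFS finds the shortest path from v back to v.
The shortest such closed walk is CS470 → CS401 → CS470, length 2.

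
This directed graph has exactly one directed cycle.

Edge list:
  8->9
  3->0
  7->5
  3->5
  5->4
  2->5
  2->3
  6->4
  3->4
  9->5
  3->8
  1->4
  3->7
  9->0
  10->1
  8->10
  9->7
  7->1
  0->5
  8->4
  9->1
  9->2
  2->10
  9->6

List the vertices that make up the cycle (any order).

2, 3, 8, 9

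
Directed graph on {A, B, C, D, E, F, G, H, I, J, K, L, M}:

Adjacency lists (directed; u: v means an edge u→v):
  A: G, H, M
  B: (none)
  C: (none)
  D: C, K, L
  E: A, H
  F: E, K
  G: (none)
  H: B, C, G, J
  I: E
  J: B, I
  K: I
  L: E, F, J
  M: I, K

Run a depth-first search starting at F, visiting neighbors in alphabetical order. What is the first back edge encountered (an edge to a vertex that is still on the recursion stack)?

I->E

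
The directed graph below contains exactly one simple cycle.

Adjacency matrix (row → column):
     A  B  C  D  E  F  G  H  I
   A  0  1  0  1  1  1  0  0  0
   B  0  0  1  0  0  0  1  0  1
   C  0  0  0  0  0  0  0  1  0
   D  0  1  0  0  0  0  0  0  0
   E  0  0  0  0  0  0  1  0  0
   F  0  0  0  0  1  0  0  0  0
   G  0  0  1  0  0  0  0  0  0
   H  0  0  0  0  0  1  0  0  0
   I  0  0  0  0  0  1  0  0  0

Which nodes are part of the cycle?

C, E, F, G, H

DFS with gray/black marking from G:
G gray
  C gray
    H gray
      F gray
        E gray
          E→G: G is gray → back edge
Back edge closes the cycle G → C → H → F → E → G; its vertices are {C, E, F, G, H}.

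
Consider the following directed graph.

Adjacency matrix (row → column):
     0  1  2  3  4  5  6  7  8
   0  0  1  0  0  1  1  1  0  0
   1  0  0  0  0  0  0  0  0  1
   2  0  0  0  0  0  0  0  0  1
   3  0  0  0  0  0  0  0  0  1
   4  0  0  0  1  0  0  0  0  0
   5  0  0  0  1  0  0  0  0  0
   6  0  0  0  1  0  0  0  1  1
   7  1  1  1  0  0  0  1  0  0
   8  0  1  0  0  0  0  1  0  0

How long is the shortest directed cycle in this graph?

For each vertex v, BFS finds the shortest path from v back to v.
The shortest such closed walk is 7 → 6 → 7, length 2.

2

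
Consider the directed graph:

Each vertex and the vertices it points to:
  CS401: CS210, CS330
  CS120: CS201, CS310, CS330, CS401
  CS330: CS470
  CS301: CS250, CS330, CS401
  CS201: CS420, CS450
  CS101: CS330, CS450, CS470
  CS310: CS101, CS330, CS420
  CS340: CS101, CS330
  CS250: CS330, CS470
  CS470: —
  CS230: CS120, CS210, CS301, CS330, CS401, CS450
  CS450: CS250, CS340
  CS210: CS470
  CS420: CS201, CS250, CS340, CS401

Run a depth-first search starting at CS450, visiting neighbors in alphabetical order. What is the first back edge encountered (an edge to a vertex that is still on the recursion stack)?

CS101→CS450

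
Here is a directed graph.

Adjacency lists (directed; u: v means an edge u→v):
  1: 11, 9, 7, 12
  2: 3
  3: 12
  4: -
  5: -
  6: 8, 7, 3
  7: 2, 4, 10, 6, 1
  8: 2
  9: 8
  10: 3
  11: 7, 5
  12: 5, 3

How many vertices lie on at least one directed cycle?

6

A vertex is on a directed cycle iff it belongs to a strongly connected component of size ≥ 2 (or has a self-loop).
The vertices on cycles are {1, 3, 6, 7, 11, 12} — 6 in total.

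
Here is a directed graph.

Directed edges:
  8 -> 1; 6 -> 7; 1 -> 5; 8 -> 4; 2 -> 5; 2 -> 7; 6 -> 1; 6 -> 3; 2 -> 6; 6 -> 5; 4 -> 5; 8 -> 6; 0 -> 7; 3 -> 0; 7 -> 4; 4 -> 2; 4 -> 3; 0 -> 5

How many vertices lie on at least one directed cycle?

6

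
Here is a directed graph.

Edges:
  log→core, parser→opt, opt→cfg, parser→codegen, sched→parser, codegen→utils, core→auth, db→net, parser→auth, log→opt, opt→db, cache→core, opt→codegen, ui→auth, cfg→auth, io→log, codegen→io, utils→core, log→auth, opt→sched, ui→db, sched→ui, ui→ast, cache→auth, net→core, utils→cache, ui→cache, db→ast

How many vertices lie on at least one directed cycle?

A vertex is on a directed cycle iff it belongs to a strongly connected component of size ≥ 2 (or has a self-loop).
The vertices on cycles are {io, log, opt, sched, parser, codegen} — 6 in total.

6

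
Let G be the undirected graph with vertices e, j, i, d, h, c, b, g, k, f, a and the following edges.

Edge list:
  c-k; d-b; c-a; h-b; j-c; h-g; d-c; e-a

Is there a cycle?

DFS, tracking each vertex's parent; an edge to a visited non-parent vertex closes a cycle.
Start from e:
visit e (parent –)
  visit a (parent e)
    visit c (parent a)
      visit k (parent c)
        k–c: parent, skip
      visit d (parent c)
        visit b (parent d)
          b–d: parent, skip
          visit h (parent b)
            visit g (parent h)
              g–h: parent, skip
            h–b: parent, skip
        d–c: parent, skip
      c–a: parent, skip
      visit j (parent c)
        j–c: parent, skip
    a–e: parent, skip
visit i (parent –)
visit f (parent –)
No non-parent visited neighbor found — the graph is a forest.

No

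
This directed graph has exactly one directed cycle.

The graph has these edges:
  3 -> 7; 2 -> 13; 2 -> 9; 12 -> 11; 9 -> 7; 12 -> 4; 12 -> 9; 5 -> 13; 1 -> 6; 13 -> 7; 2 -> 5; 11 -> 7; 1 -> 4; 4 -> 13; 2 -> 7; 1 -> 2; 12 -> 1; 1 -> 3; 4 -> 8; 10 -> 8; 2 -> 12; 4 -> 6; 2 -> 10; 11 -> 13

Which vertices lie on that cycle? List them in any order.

1, 2, 12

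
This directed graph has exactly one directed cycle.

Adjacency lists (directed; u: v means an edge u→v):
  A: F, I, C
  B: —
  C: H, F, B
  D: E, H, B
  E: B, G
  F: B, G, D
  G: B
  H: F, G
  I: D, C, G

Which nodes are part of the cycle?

DFS with gray/black marking from F:
F gray
  B gray
  B black
  G gray
    G→B: B black — skip
  G black
  D gray
    E gray
      E→B: B black — skip
      E→G: G black — skip
    E black
    H gray
      H→F: F is gray → back edge
Back edge closes the cycle F → D → H → F; its vertices are {D, F, H}.

D, F, H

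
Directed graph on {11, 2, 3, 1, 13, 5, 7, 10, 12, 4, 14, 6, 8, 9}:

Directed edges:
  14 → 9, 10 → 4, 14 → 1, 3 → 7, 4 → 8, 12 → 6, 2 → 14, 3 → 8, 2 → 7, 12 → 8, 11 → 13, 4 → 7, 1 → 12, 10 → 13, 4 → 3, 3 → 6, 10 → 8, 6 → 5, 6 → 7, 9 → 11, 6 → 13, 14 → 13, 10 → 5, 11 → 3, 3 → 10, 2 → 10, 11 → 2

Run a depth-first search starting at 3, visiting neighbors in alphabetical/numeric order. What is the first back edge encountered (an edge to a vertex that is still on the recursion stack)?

DFS from 3 (visiting neighbors in alphabetical/numeric order); mark gray on enter, black on exit:
3 gray
  6 gray
    5 gray
    5 black
    7 gray
    7 black
    13 gray
    13 black
  6 black
  3→7: 7 black — skip
  8 gray
  8 black
  10 gray
    4 gray
      4→3: 3 is gray → back edge
First back edge: 4 → 3.

4→3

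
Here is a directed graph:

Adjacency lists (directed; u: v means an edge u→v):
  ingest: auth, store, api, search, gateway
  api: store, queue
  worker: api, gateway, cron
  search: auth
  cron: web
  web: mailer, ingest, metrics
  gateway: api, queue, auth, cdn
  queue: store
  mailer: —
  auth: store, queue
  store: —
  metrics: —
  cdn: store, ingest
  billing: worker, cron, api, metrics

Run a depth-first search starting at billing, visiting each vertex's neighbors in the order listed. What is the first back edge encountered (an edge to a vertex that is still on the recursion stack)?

DFS from billing (visiting each vertex's neighbors in the order listed); mark gray on enter, black on exit:
billing gray
  worker gray
    api gray
      store gray
      store black
      queue gray
        queue→store: store black — skip
      queue black
    api black
    gateway gray
      gateway→api: api black — skip
      gateway→queue: queue black — skip
      auth gray
        auth→store: store black — skip
        auth→queue: queue black — skip
      auth black
      cdn gray
        cdn→store: store black — skip
        ingest gray
          ingest→auth: auth black — skip
          ingest→store: store black — skip
          ingest→api: api black — skip
          search gray
            search→auth: auth black — skip
          search black
          ingest→gateway: gateway is gray → back edge
First back edge: ingest → gateway.

ingest→gateway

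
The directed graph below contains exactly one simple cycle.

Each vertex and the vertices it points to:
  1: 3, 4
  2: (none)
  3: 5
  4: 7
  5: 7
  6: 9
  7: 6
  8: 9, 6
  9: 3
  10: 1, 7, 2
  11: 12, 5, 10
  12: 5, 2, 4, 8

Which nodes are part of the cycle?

3, 5, 6, 7, 9

DFS with gray/black marking from 5:
5 gray
  7 gray
    6 gray
      9 gray
        3 gray
          3→5: 5 is gray → back edge
Back edge closes the cycle 5 → 7 → 6 → 9 → 3 → 5; its vertices are {3, 5, 6, 7, 9}.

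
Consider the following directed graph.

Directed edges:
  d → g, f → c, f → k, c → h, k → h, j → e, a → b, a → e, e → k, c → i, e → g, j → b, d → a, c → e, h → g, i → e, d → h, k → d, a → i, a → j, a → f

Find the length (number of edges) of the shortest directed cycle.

4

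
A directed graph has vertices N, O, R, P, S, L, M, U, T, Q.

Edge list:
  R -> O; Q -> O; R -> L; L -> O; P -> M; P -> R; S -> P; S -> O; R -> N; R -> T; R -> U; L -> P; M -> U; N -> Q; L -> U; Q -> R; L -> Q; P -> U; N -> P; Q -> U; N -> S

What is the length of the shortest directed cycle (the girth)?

For each vertex v, BFS finds the shortest path from v back to v.
The shortest such closed walk is N → P → R → N, length 3.

3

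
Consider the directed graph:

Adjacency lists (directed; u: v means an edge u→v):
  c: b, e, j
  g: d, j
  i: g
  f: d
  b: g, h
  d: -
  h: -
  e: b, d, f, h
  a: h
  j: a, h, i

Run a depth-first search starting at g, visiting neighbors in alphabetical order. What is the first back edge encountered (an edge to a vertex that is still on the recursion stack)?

DFS from g (visiting neighbors in alphabetical order); mark gray on enter, black on exit:
g gray
  d gray
  d black
  j gray
    a gray
      h gray
      h black
    a black
    j→h: h black — skip
    i gray
      i→g: g is gray → back edge
First back edge: i → g.

i→g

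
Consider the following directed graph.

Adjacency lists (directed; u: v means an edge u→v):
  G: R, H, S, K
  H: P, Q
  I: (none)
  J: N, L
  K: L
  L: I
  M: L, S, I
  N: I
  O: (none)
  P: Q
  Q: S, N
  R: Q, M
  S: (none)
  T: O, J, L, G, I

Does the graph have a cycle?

No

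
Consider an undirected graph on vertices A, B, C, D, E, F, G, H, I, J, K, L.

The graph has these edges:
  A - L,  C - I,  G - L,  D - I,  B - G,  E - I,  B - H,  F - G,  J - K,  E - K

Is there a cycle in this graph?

DFS, tracking each vertex's parent; an edge to a visited non-parent vertex closes a cycle.
Start from F:
visit F (parent –)
  visit G (parent F)
    visit B (parent G)
      visit H (parent B)
        H–B: parent, skip
      B–G: parent, skip
    visit L (parent G)
      visit A (parent L)
        A–L: parent, skip
      L–G: parent, skip
    G–F: parent, skip
visit C (parent –)
  visit I (parent C)
    visit E (parent I)
      visit K (parent E)
        K–E: parent, skip
        visit J (parent K)
          J–K: parent, skip
      E–I: parent, skip
    I–C: parent, skip
    visit D (parent I)
      D–I: parent, skip
No non-parent visited neighbor found — the graph is a forest.

No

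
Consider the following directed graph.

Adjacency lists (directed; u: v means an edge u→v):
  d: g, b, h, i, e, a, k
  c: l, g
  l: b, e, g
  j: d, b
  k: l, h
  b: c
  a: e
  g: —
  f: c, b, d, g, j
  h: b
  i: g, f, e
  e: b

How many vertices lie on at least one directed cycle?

8

A vertex is on a directed cycle iff it belongs to a strongly connected component of size ≥ 2 (or has a self-loop).
The vertices on cycles are {b, c, d, e, f, i, j, l} — 8 in total.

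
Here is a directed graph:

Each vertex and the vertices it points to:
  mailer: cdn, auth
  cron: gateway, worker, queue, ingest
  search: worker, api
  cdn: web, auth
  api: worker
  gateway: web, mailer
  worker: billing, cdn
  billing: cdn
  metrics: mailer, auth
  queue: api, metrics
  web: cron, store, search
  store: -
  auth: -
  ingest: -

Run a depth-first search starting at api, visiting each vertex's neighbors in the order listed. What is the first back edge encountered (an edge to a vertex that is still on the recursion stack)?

gateway->web

DFS from api (visiting each vertex's neighbors in the order listed); mark gray on enter, black on exit:
api gray
  worker gray
    billing gray
      cdn gray
        web gray
          cron gray
            gateway gray
              gateway→web: web is gray → back edge
First back edge: gateway → web.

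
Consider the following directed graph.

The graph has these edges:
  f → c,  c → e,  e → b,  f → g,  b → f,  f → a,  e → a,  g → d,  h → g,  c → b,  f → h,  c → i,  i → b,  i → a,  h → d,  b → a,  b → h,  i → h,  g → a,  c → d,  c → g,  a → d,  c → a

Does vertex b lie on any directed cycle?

b is on a cycle iff b can reach itself via ≥1 edge.
b → f → c → b — yes.

Yes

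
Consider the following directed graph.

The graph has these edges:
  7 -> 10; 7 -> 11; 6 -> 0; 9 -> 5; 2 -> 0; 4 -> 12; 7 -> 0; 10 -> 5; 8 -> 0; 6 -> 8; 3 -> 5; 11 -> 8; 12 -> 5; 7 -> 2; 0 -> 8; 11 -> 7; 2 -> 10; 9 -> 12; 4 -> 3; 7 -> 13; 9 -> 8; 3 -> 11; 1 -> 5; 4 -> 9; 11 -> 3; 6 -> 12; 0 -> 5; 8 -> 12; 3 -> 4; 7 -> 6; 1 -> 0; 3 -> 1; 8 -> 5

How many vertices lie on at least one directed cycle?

A vertex is on a directed cycle iff it belongs to a strongly connected component of size ≥ 2 (or has a self-loop).
The vertices on cycles are {0, 3, 4, 7, 8, 11} — 6 in total.

6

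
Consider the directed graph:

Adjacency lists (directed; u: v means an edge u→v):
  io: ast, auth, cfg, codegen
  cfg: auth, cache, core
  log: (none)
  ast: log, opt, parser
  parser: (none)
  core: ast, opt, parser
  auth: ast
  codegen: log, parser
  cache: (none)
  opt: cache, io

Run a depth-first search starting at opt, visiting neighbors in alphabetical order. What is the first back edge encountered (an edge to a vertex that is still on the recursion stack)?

ast->opt

DFS from opt (visiting neighbors in alphabetical order); mark gray on enter, black on exit:
opt gray
  cache gray
  cache black
  io gray
    ast gray
      log gray
      log black
      ast→opt: opt is gray → back edge
First back edge: ast → opt.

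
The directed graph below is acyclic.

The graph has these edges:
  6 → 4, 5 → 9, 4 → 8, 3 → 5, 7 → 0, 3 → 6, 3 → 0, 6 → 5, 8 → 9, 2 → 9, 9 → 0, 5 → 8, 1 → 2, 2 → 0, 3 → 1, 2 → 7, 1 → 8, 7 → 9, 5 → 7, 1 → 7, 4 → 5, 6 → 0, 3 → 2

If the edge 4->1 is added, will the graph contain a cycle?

Adding 4→1 creates a cycle iff 1 can already reach 4.
Explore from 1: no path reaches 4. The graph stays acyclic.

No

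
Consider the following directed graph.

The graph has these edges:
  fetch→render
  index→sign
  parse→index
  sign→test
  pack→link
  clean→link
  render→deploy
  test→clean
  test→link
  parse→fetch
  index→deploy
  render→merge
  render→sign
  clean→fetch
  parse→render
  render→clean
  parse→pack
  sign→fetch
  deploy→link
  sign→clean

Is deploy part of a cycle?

No

deploy lies on a cycle iff there is a path from deploy back to itself.
Exploring from deploy, it never reaches itself; equivalently, its strongly connected component is a singleton.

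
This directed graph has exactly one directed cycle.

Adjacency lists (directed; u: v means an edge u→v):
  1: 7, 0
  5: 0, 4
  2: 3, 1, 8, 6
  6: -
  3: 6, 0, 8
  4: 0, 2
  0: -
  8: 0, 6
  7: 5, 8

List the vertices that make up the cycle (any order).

DFS with gray/black marking from 4:
4 gray
  0 gray
  0 black
  2 gray
    3 gray
      6 gray
      6 black
      3→0: 0 black — skip
      8 gray
        8→0: 0 black — skip
        8→6: 6 black — skip
      8 black
    3 black
    1 gray
      7 gray
        5 gray
          5→0: 0 black — skip
          5→4: 4 is gray → back edge
Back edge closes the cycle 4 → 2 → 1 → 7 → 5 → 4; its vertices are {1, 2, 4, 5, 7}.

1, 2, 4, 5, 7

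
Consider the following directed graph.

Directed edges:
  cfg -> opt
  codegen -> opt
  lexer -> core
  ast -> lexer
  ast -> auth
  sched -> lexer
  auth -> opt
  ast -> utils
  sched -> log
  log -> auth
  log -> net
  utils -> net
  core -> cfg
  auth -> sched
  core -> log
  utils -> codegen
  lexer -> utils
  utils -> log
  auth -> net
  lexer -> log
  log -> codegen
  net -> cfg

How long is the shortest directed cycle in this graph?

3

For each vertex v, BFS finds the shortest path from v back to v.
The shortest such closed walk is auth → sched → log → auth, length 3.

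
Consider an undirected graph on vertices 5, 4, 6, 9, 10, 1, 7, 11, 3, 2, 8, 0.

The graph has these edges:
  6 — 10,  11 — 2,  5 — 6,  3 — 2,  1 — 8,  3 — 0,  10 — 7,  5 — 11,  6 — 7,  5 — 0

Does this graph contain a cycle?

Yes

DFS, tracking each vertex's parent; an edge to a visited non-parent vertex closes a cycle.
Start from 9:
visit 9 (parent –)
visit 5 (parent –)
  visit 0 (parent 5)
    visit 3 (parent 0)
      visit 2 (parent 3)
        2–3: parent, skip
        visit 11 (parent 2)
          11–5: 5 visited and ≠ parent → cycle
Cycle: 5 – 0 – 3 – 2 – 11 – 5.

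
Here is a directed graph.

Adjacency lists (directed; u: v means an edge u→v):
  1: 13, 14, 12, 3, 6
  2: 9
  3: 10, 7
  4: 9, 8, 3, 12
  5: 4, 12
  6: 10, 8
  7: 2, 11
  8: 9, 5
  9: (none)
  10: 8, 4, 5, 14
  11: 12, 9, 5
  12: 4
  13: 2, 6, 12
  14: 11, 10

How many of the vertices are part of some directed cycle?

A vertex is on a directed cycle iff it belongs to a strongly connected component of size ≥ 2 (or has a self-loop).
The vertices on cycles are {3, 4, 5, 7, 8, 10, 11, 12, 14} — 9 in total.

9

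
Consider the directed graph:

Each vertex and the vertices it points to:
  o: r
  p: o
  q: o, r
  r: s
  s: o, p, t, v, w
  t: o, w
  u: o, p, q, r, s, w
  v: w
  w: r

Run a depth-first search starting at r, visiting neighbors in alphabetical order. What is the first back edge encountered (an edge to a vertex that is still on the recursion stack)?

DFS from r (visiting neighbors in alphabetical order); mark gray on enter, black on exit:
r gray
  s gray
    o gray
      o→r: r is gray → back edge
First back edge: o → r.

o→r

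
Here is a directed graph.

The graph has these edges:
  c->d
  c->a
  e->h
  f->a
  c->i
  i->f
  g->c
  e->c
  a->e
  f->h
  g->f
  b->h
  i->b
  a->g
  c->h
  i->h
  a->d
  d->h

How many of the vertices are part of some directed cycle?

6

A vertex is on a directed cycle iff it belongs to a strongly connected component of size ≥ 2 (or has a self-loop).
The vertices on cycles are {a, c, e, f, g, i} — 6 in total.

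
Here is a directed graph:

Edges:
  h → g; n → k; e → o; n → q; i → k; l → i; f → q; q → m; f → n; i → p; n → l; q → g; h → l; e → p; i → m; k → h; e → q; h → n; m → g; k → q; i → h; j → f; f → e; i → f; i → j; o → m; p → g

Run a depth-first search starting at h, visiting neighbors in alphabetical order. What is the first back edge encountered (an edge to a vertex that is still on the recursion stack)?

k->h

DFS from h (visiting neighbors in alphabetical order); mark gray on enter, black on exit:
h gray
  g gray
  g black
  l gray
    i gray
      f gray
        e gray
          o gray
            m gray
              m→g: g black — skip
            m black
          o black
          p gray
            p→g: g black — skip
          p black
          q gray
            q→g: g black — skip
            q→m: m black — skip
          q black
        e black
        n gray
          k gray
            k→h: h is gray → back edge
First back edge: k → h.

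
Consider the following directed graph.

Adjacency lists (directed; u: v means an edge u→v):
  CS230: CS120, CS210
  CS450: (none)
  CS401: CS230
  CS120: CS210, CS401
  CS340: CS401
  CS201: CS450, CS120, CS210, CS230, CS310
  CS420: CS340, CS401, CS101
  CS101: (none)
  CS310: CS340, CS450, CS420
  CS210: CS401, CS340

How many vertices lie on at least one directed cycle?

A vertex is on a directed cycle iff it belongs to a strongly connected component of size ≥ 2 (or has a self-loop).
The vertices on cycles are {CS120, CS210, CS230, CS340, CS401} — 5 in total.

5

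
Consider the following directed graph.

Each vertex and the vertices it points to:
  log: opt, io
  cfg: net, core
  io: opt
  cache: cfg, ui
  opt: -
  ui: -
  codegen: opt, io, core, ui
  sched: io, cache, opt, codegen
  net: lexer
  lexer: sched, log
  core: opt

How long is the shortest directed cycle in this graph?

5

For each vertex v, BFS finds the shortest path from v back to v.
The shortest such closed walk is net → lexer → sched → cache → cfg → net, length 5.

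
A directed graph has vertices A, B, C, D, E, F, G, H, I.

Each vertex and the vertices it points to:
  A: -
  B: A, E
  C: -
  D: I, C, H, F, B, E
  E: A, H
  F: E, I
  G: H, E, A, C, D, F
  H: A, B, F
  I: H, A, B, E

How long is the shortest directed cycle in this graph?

For each vertex v, BFS finds the shortest path from v back to v.
The shortest such closed walk is F → E → H → F, length 3.

3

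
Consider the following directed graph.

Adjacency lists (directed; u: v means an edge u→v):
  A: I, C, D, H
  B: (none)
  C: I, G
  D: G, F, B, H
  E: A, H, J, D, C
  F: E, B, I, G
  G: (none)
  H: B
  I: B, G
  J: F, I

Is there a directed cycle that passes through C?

C lies on a cycle iff there is a path from C back to itself.
Exploring from C, it never reaches itself; equivalently, its strongly connected component is a singleton.

No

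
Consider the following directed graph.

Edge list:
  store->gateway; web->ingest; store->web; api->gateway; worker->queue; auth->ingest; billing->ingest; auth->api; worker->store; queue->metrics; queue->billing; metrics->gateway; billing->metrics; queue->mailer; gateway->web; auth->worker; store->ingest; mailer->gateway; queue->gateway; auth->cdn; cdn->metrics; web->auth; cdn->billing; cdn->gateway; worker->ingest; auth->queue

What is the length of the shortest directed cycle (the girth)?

For each vertex v, BFS finds the shortest path from v back to v.
The shortest such closed walk is auth → queue → gateway → web → auth, length 4.

4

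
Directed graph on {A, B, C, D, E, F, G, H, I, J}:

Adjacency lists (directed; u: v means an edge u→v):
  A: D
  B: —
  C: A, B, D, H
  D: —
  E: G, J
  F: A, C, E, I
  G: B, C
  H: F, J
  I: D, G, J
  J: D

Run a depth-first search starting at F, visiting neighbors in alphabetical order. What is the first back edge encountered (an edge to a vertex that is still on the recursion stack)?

H->F

DFS from F (visiting neighbors in alphabetical order); mark gray on enter, black on exit:
F gray
  A gray
    D gray
    D black
  A black
  C gray
    C→A: A black — skip
    B gray
    B black
    C→D: D black — skip
    H gray
      H→F: F is gray → back edge
First back edge: H → F.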